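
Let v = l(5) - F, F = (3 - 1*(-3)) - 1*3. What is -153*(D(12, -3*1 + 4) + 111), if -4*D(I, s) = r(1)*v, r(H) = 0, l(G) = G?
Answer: -16983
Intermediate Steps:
F = 3 (F = (3 + 3) - 3 = 6 - 3 = 3)
v = 2 (v = 5 - 1*3 = 5 - 3 = 2)
D(I, s) = 0 (D(I, s) = -0*2 = -¼*0 = 0)
-153*(D(12, -3*1 + 4) + 111) = -153*(0 + 111) = -153*111 = -16983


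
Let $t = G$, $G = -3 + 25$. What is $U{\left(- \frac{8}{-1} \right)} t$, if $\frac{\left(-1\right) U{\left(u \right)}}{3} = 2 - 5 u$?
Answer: $2508$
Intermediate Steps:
$U{\left(u \right)} = -6 + 15 u$ ($U{\left(u \right)} = - 3 \left(2 - 5 u\right) = -6 + 15 u$)
$G = 22$
$t = 22$
$U{\left(- \frac{8}{-1} \right)} t = \left(-6 + 15 \left(- \frac{8}{-1}\right)\right) 22 = \left(-6 + 15 \left(\left(-8\right) \left(-1\right)\right)\right) 22 = \left(-6 + 15 \cdot 8\right) 22 = \left(-6 + 120\right) 22 = 114 \cdot 22 = 2508$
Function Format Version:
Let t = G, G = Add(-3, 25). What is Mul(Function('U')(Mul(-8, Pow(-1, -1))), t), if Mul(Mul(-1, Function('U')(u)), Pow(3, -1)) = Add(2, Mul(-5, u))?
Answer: 2508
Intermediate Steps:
Function('U')(u) = Add(-6, Mul(15, u)) (Function('U')(u) = Mul(-3, Add(2, Mul(-5, u))) = Add(-6, Mul(15, u)))
G = 22
t = 22
Mul(Function('U')(Mul(-8, Pow(-1, -1))), t) = Mul(Add(-6, Mul(15, Mul(-8, Pow(-1, -1)))), 22) = Mul(Add(-6, Mul(15, Mul(-8, -1))), 22) = Mul(Add(-6, Mul(15, 8)), 22) = Mul(Add(-6, 120), 22) = Mul(114, 22) = 2508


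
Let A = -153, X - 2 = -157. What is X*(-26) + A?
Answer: 3877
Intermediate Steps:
X = -155 (X = 2 - 157 = -155)
X*(-26) + A = -155*(-26) - 153 = 4030 - 153 = 3877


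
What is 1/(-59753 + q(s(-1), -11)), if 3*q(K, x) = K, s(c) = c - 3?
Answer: -3/179263 ≈ -1.6735e-5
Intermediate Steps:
s(c) = -3 + c
q(K, x) = K/3
1/(-59753 + q(s(-1), -11)) = 1/(-59753 + (-3 - 1)/3) = 1/(-59753 + (1/3)*(-4)) = 1/(-59753 - 4/3) = 1/(-179263/3) = -3/179263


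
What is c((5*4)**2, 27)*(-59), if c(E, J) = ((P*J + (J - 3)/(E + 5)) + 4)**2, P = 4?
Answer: -13502526656/18225 ≈ -7.4088e+5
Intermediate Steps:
c(E, J) = (4 + 4*J + (-3 + J)/(5 + E))**2 (c(E, J) = ((4*J + (J - 3)/(E + 5)) + 4)**2 = ((4*J + (-3 + J)/(5 + E)) + 4)**2 = (4 + 4*J + (-3 + J)/(5 + E))**2)
c((5*4)**2, 27)*(-59) = ((17 + 4*(5*4)**2 + 21*27 + 4*(5*4)**2*27)**2/(5 + (5*4)**2)**2)*(-59) = ((17 + 4*20**2 + 567 + 4*20**2*27)**2/(5 + 20**2)**2)*(-59) = ((17 + 4*400 + 567 + 4*400*27)**2/(5 + 400)**2)*(-59) = ((17 + 1600 + 567 + 43200)**2/405**2)*(-59) = ((1/164025)*45384**2)*(-59) = ((1/164025)*2059707456)*(-59) = (228856384/18225)*(-59) = -13502526656/18225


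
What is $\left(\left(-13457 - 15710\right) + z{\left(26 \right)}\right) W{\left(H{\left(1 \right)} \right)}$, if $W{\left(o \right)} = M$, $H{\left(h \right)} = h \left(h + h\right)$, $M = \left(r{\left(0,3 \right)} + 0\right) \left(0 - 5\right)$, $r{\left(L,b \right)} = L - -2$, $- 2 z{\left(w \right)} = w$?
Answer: $291800$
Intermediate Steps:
$z{\left(w \right)} = - \frac{w}{2}$
$r{\left(L,b \right)} = 2 + L$ ($r{\left(L,b \right)} = L + 2 = 2 + L$)
$M = -10$ ($M = \left(\left(2 + 0\right) + 0\right) \left(0 - 5\right) = \left(2 + 0\right) \left(-5\right) = 2 \left(-5\right) = -10$)
$H{\left(h \right)} = 2 h^{2}$ ($H{\left(h \right)} = h 2 h = 2 h^{2}$)
$W{\left(o \right)} = -10$
$\left(\left(-13457 - 15710\right) + z{\left(26 \right)}\right) W{\left(H{\left(1 \right)} \right)} = \left(\left(-13457 - 15710\right) - 13\right) \left(-10\right) = \left(-29167 - 13\right) \left(-10\right) = \left(-29180\right) \left(-10\right) = 291800$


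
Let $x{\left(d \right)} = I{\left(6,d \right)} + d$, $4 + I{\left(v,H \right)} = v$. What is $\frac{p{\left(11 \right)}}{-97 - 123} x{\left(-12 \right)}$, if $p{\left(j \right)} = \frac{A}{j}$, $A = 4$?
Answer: $\frac{2}{121} \approx 0.016529$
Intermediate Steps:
$I{\left(v,H \right)} = -4 + v$
$x{\left(d \right)} = 2 + d$ ($x{\left(d \right)} = \left(-4 + 6\right) + d = 2 + d$)
$p{\left(j \right)} = \frac{4}{j}$
$\frac{p{\left(11 \right)}}{-97 - 123} x{\left(-12 \right)} = \frac{4 \cdot \frac{1}{11}}{-97 - 123} \left(2 - 12\right) = \frac{4 \cdot \frac{1}{11}}{-220} \left(-10\right) = \frac{4}{11} \left(- \frac{1}{220}\right) \left(-10\right) = \left(- \frac{1}{605}\right) \left(-10\right) = \frac{2}{121}$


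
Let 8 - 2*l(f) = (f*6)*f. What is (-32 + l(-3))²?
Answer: 3025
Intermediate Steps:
l(f) = 4 - 3*f² (l(f) = 4 - f*6*f/2 = 4 - 6*f*f/2 = 4 - 3*f²)
(-32 + l(-3))² = (-32 + (4 - 3*(-3)²))² = (-32 + (4 - 3*9))² = (-32 + (4 - 27))² = (-32 - 23)² = (-55)² = 3025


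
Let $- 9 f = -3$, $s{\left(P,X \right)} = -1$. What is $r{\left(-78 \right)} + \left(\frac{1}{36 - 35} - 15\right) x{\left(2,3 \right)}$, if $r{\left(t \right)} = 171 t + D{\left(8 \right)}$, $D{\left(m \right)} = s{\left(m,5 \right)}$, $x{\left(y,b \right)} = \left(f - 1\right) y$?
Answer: $- \frac{39961}{3} \approx -13320.0$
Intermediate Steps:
$f = \frac{1}{3}$ ($f = \left(- \frac{1}{9}\right) \left(-3\right) = \frac{1}{3} \approx 0.33333$)
$x{\left(y,b \right)} = - \frac{2 y}{3}$ ($x{\left(y,b \right)} = \left(\frac{1}{3} - 1\right) y = - \frac{2 y}{3}$)
$D{\left(m \right)} = -1$
$r{\left(t \right)} = -1 + 171 t$ ($r{\left(t \right)} = 171 t - 1 = -1 + 171 t$)
$r{\left(-78 \right)} + \left(\frac{1}{36 - 35} - 15\right) x{\left(2,3 \right)} = \left(-1 + 171 \left(-78\right)\right) + \left(\frac{1}{36 - 35} - 15\right) \left(\left(- \frac{2}{3}\right) 2\right) = \left(-1 - 13338\right) + \left(1^{-1} - 15\right) \left(- \frac{4}{3}\right) = -13339 + \left(1 - 15\right) \left(- \frac{4}{3}\right) = -13339 - - \frac{56}{3} = -13339 + \frac{56}{3} = - \frac{39961}{3}$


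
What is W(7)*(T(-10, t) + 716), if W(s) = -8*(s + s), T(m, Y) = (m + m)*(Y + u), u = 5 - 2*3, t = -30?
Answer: -149632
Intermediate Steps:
u = -1 (u = 5 - 6 = -1)
T(m, Y) = 2*m*(-1 + Y) (T(m, Y) = (m + m)*(Y - 1) = (2*m)*(-1 + Y) = 2*m*(-1 + Y))
W(s) = -16*s
W(7)*(T(-10, t) + 716) = (-16*7)*(2*(-10)*(-1 - 30) + 716) = -112*(2*(-10)*(-31) + 716) = -112*(620 + 716) = -112*1336 = -149632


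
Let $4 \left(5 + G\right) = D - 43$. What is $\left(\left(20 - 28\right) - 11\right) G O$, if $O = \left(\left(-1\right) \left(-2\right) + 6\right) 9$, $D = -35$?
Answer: $33516$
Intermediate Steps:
$G = - \frac{49}{2}$ ($G = -5 + \frac{-35 - 43}{4} = -5 + \frac{1}{4} \left(-78\right) = -5 - \frac{39}{2} = - \frac{49}{2} \approx -24.5$)
$O = 72$ ($O = \left(2 + 6\right) 9 = 8 \cdot 9 = 72$)
$\left(\left(20 - 28\right) - 11\right) G O = \left(\left(20 - 28\right) - 11\right) \left(- \frac{49}{2}\right) 72 = \left(-8 - 11\right) \left(- \frac{49}{2}\right) 72 = \left(-19\right) \left(- \frac{49}{2}\right) 72 = \frac{931}{2} \cdot 72 = 33516$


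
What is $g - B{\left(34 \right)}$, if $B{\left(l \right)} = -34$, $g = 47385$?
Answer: $47419$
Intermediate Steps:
$g - B{\left(34 \right)} = 47385 - -34 = 47385 + 34 = 47419$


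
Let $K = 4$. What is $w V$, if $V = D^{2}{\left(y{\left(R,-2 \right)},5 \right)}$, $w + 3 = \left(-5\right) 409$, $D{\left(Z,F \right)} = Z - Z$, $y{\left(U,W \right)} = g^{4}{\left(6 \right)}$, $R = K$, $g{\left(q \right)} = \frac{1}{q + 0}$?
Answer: $0$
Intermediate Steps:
$g{\left(q \right)} = \frac{1}{q}$
$R = 4$
$y{\left(U,W \right)} = \frac{1}{1296}$ ($y{\left(U,W \right)} = \left(\frac{1}{6}\right)^{4} = \frac{1}{1296}$)
$D{\left(Z,F \right)} = 0$
$w = -2048$ ($w = -3 - 2045 = -2048$)
$V = 0$ ($V = 0^{2} = 0$)
$w V = \left(-2048\right) 0 = 0$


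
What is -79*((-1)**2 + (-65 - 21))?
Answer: 6715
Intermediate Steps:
-79*((-1)**2 + (-65 - 21)) = -79*(1 - 86) = -79*(-85) = 6715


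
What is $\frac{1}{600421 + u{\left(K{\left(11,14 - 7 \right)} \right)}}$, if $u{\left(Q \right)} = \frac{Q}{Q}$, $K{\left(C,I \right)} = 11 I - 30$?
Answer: $\frac{1}{600422} \approx 1.6655 \cdot 10^{-6}$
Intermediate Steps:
$K{\left(C,I \right)} = -30 + 11 I$
$u{\left(Q \right)} = 1$
$\frac{1}{600421 + u{\left(K{\left(11,14 - 7 \right)} \right)}} = \frac{1}{600421 + 1} = \frac{1}{600422}$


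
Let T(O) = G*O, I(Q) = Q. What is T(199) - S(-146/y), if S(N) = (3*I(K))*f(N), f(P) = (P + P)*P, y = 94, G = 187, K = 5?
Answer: 82043647/2209 ≈ 37141.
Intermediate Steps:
f(P) = 2*P² (f(P) = (2*P)*P = 2*P²)
T(O) = 187*O
S(N) = 30*N² (S(N) = (3*5)*(2*N²) = 15*(2*N²) = 30*N²)
T(199) - S(-146/y) = 187*199 - 30*(-146/94)² = 37213 - 30*(-146*1/94)² = 37213 - 30*(-73/47)² = 37213 - 30*5329/2209 = 37213 - 1*159870/2209 = 37213 - 159870/2209 = 82043647/2209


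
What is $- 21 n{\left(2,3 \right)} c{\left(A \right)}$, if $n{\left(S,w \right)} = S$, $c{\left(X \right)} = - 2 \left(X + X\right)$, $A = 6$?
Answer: $1008$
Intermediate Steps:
$c{\left(X \right)} = - 4 X$ ($c{\left(X \right)} = - 2 \cdot 2 X = - 4 X$)
$- 21 n{\left(2,3 \right)} c{\left(A \right)} = \left(-21\right) 2 \left(\left(-4\right) 6\right) = \left(-42\right) \left(-24\right) = 1008$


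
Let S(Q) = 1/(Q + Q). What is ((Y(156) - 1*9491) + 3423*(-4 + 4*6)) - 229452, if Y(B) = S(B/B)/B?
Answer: -53190695/312 ≈ -1.7048e+5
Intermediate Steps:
S(Q) = 1/(2*Q)
Y(B) = 1/(2*B) (Y(B) = (1/(2*((B/B))))/B = ((1/2)/1)/B = ((1/2)*1)/B = 1/(2*B))
((Y(156) - 1*9491) + 3423*(-4 + 4*6)) - 229452 = (((1/2)/156 - 1*9491) + 3423*(-4 + 4*6)) - 229452 = (((1/2)*(1/156) - 9491) + 3423*(-4 + 24)) - 229452 = ((1/312 - 9491) + 3423*20) - 229452 = (-2961191/312 + 68460) - 229452 = 18398329/312 - 229452 = -53190695/312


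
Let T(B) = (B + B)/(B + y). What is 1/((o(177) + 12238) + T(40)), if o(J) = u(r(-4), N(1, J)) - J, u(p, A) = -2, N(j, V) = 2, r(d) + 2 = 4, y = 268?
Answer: 77/928563 ≈ 8.2924e-5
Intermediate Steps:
r(d) = 2 (r(d) = -2 + 4 = 2)
T(B) = 2*B/(268 + B) (T(B) = (B + B)/(B + 268) = (2*B)/(268 + B) = 2*B/(268 + B))
o(J) = -2 - J
1/((o(177) + 12238) + T(40)) = 1/(((-2 - 1*177) + 12238) + 2*40/(268 + 40)) = 1/(((-2 - 177) + 12238) + 2*40/308) = 1/((-179 + 12238) + 2*40*(1/308)) = 1/(12059 + 20/77) = 1/(928563/77) = 77/928563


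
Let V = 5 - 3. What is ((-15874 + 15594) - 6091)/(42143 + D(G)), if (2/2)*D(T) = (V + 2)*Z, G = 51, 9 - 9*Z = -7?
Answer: -57339/379351 ≈ -0.15115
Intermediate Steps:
Z = 16/9 (Z = 1 - 1/9*(-7) = 1 + 7/9 = 16/9 ≈ 1.7778)
V = 2
D(T) = 64/9 (D(T) = (2 + 2)*(16/9) = 4*(16/9) = 64/9)
((-15874 + 15594) - 6091)/(42143 + D(G)) = ((-15874 + 15594) - 6091)/(42143 + 64/9) = (-280 - 6091)/(379351/9) = -6371*9/379351 = -57339/379351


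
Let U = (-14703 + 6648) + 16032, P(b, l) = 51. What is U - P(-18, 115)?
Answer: 7926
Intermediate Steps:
U = 7977 (U = -8055 + 16032 = 7977)
U - P(-18, 115) = 7977 - 1*51 = 7977 - 51 = 7926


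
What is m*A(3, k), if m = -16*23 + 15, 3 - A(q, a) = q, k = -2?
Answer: 0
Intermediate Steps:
A(q, a) = 3 - q
m = -353 (m = -368 + 15 = -353)
m*A(3, k) = -353*(3 - 1*3) = -353*(3 - 3) = -353*0 = 0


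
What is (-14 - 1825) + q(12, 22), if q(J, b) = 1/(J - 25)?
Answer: -23908/13 ≈ -1839.1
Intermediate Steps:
q(J, b) = 1/(-25 + J)
(-14 - 1825) + q(12, 22) = (-14 - 1825) + 1/(-25 + 12) = -1839 + 1/(-13) = -1839 - 1/13 = -23908/13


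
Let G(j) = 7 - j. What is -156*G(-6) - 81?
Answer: -2109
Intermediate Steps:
-156*G(-6) - 81 = -156*(7 - 1*(-6)) - 81 = -156*(7 + 6) - 81 = -156*13 - 81 = -2028 - 81 = -2109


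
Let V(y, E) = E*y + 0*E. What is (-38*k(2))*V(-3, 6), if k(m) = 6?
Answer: 4104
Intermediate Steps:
V(y, E) = E*y (V(y, E) = E*y + 0 = E*y)
(-38*k(2))*V(-3, 6) = (-38*6)*(6*(-3)) = -228*(-18) = 4104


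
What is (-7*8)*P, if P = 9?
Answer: -504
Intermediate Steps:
(-7*8)*P = -7*8*9 = -56*9 = -504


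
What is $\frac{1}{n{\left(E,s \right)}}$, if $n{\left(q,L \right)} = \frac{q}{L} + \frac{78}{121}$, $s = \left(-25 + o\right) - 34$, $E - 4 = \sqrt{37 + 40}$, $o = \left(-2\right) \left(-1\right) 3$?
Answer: $\frac{23407450}{12195143} + \frac{775973 \sqrt{77}}{12195143} \approx 2.4778$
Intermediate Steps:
$o = 6$ ($o = 2 \cdot 3 = 6$)
$E = 4 + \sqrt{77}$ ($E = 4 + \sqrt{37 + 40} = 4 + \sqrt{77} \approx 12.775$)
$s = -53$ ($s = \left(-25 + 6\right) - 34 = -19 - 34 = -53$)
$n{\left(q,L \right)} = \frac{78}{121} + \frac{q}{L}$ ($n{\left(q,L \right)} = \frac{q}{L} + 78 \cdot \frac{1}{121} = \frac{q}{L} + \frac{78}{121} = \frac{78}{121} + \frac{q}{L}$)
$\frac{1}{n{\left(E,s \right)}} = \frac{1}{\frac{78}{121} + \frac{4 + \sqrt{77}}{-53}} = \frac{1}{\frac{78}{121} + \left(4 + \sqrt{77}\right) \left(- \frac{1}{53}\right)} = \frac{1}{\frac{78}{121} - \left(\frac{4}{53} + \frac{\sqrt{77}}{53}\right)} = \frac{1}{\frac{3650}{6413} - \frac{\sqrt{77}}{53}}$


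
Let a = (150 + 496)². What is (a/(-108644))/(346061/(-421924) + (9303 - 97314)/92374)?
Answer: 119594197046956/55201530679837 ≈ 2.1665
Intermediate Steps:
a = 417316 (a = 646² = 417316)
(a/(-108644))/(346061/(-421924) + (9303 - 97314)/92374) = (417316/(-108644))/(346061/(-421924) + (9303 - 97314)/92374) = (417316*(-1/108644))/(346061*(-1/421924) - 88011*1/92374) = -104329/(27161*(-346061/421924 - 88011/92374)) = -104329/(27161*(-34550495989/19487403788)) = -104329/27161*(-19487403788/34550495989) = 119594197046956/55201530679837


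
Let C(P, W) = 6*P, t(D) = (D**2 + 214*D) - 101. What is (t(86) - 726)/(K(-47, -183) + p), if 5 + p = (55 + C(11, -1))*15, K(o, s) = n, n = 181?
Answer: 24973/1991 ≈ 12.543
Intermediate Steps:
t(D) = -101 + D**2 + 214*D
K(o, s) = 181
p = 1810 (p = -5 + (55 + 6*11)*15 = -5 + (55 + 66)*15 = -5 + 121*15 = -5 + 1815 = 1810)
(t(86) - 726)/(K(-47, -183) + p) = ((-101 + 86**2 + 214*86) - 726)/(181 + 1810) = ((-101 + 7396 + 18404) - 726)/1991 = (25699 - 726)*(1/1991) = 24973*(1/1991) = 24973/1991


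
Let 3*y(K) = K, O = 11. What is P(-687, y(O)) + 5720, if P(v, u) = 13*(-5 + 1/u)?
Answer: 62244/11 ≈ 5658.5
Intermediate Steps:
y(K) = K/3
P(v, u) = -65 + 13/u
P(-687, y(O)) + 5720 = (-65 + 13/(((⅓)*11))) + 5720 = (-65 + 13/(11/3)) + 5720 = (-65 + 13*(3/11)) + 5720 = (-65 + 39/11) + 5720 = -676/11 + 5720 = 62244/11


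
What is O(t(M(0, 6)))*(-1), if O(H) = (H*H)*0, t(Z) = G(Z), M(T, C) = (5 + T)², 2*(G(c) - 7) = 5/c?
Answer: 0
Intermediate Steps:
G(c) = 7 + 5/(2*c) (G(c) = 7 + (5/c)/2 = 7 + 5/(2*c))
t(Z) = 7 + 5/(2*Z)
O(H) = 0 (O(H) = H²*0 = 0)
O(t(M(0, 6)))*(-1) = 0*(-1) = 0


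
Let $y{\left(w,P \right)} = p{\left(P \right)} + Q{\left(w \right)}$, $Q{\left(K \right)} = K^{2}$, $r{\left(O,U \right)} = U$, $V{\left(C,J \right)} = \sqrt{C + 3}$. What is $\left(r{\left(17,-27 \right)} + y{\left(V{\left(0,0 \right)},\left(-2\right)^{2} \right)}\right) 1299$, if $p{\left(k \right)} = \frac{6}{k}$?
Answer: $- \frac{58455}{2} \approx -29228.0$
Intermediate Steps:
$V{\left(C,J \right)} = \sqrt{3 + C}$
$y{\left(w,P \right)} = w^{2} + \frac{6}{P}$ ($y{\left(w,P \right)} = \frac{6}{P} + w^{2} = w^{2} + \frac{6}{P}$)
$\left(r{\left(17,-27 \right)} + y{\left(V{\left(0,0 \right)},\left(-2\right)^{2} \right)}\right) 1299 = \left(-27 + \left(\left(\sqrt{3 + 0}\right)^{2} + \frac{6}{\left(-2\right)^{2}}\right)\right) 1299 = \left(-27 + \left(\left(\sqrt{3}\right)^{2} + \frac{6}{4}\right)\right) 1299 = \left(-27 + \left(3 + 6 \cdot \frac{1}{4}\right)\right) 1299 = \left(-27 + \left(3 + \frac{3}{2}\right)\right) 1299 = \left(-27 + \frac{9}{2}\right) 1299 = \left(- \frac{45}{2}\right) 1299 = - \frac{58455}{2}$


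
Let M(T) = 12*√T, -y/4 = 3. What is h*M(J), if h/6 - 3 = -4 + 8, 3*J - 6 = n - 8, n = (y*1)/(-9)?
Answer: 168*I*√2 ≈ 237.59*I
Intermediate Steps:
y = -12 (y = -4*3 = -12)
n = 4/3 (n = -12*1/(-9) = -12*(-⅑) = 4/3 ≈ 1.3333)
J = -2/9 (J = 2 + (4/3 - 8)/3 = 2 + (⅓)*(-20/3) = 2 - 20/9 = -2/9 ≈ -0.22222)
h = 42 (h = 18 + 6*(-4 + 8) = 18 + 6*4 = 18 + 24 = 42)
h*M(J) = 42*(12*√(-2/9)) = 42*(12*(I*√2/3)) = 42*(4*I*√2) = 168*I*√2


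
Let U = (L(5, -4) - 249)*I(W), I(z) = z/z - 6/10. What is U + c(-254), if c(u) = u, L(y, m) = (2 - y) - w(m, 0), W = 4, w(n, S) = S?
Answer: -1774/5 ≈ -354.80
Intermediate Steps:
L(y, m) = 2 - y (L(y, m) = (2 - y) - 1*0 = (2 - y) + 0 = 2 - y)
I(z) = ⅖ (I(z) = 1 - 6*⅒ = 1 - ⅗ = ⅖)
U = -504/5 (U = ((2 - 1*5) - 249)*(⅖) = ((2 - 5) - 249)*(⅖) = (-3 - 249)*(⅖) = -252*⅖ = -504/5 ≈ -100.80)
U + c(-254) = -504/5 - 254 = -1774/5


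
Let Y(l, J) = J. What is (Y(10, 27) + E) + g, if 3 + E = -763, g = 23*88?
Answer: 1285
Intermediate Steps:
g = 2024
E = -766 (E = -3 - 763 = -766)
(Y(10, 27) + E) + g = (27 - 766) + 2024 = -739 + 2024 = 1285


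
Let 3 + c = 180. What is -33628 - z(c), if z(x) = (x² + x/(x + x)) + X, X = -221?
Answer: -129473/2 ≈ -64737.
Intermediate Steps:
c = 177 (c = -3 + 180 = 177)
z(x) = -441/2 + x² (z(x) = (x² + x/(x + x)) - 221 = (x² + x/((2*x))) - 221 = (x² + (1/(2*x))*x) - 221 = (x² + ½) - 221 = (½ + x²) - 221 = -441/2 + x²)
-33628 - z(c) = -33628 - (-441/2 + 177²) = -33628 - (-441/2 + 31329) = -33628 - 1*62217/2 = -33628 - 62217/2 = -129473/2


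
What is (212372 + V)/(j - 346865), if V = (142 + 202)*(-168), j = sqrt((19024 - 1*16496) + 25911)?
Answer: -26809195850/60157649893 - 77290*sqrt(28439)/60157649893 ≈ -0.44587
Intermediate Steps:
j = sqrt(28439) (j = sqrt((19024 - 16496) + 25911) = sqrt(2528 + 25911) = sqrt(28439) ≈ 168.64)
V = -57792 (V = 344*(-168) = -57792)
(212372 + V)/(j - 346865) = (212372 - 57792)/(sqrt(28439) - 346865) = 154580/(-346865 + sqrt(28439))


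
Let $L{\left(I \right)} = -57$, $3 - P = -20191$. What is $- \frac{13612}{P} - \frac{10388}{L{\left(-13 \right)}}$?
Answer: $\frac{104499694}{575529} \approx 181.57$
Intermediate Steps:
$P = 20194$ ($P = 3 - -20191 = 3 + 20191 = 20194$)
$- \frac{13612}{P} - \frac{10388}{L{\left(-13 \right)}} = - \frac{13612}{20194} - \frac{10388}{-57} = \left(-13612\right) \frac{1}{20194} - - \frac{10388}{57} = - \frac{6806}{10097} + \frac{10388}{57} = \frac{104499694}{575529}$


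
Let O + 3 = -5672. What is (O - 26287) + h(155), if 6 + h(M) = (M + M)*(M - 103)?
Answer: -15848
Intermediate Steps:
O = -5675 (O = -3 - 5672 = -5675)
h(M) = -6 + 2*M*(-103 + M) (h(M) = -6 + (M + M)*(M - 103) = -6 + (2*M)*(-103 + M) = -6 + 2*M*(-103 + M))
(O - 26287) + h(155) = (-5675 - 26287) + (-6 - 206*155 + 2*155²) = -31962 + (-6 - 31930 + 2*24025) = -31962 + (-6 - 31930 + 48050) = -31962 + 16114 = -15848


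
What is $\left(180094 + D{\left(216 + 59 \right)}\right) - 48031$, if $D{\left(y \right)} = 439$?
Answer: $132502$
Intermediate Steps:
$\left(180094 + D{\left(216 + 59 \right)}\right) - 48031 = \left(180094 + 439\right) - 48031 = 180533 - 48031 = 132502$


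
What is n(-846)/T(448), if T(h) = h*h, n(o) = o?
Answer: -423/100352 ≈ -0.0042152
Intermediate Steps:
T(h) = h²
n(-846)/T(448) = -846/(448²) = -846/200704 = -846*1/200704 = -423/100352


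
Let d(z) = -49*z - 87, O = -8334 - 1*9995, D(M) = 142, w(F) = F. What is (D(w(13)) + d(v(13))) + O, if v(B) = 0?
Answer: -18274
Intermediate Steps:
O = -18329 (O = -8334 - 9995 = -18329)
d(z) = -87 - 49*z
(D(w(13)) + d(v(13))) + O = (142 + (-87 - 49*0)) - 18329 = (142 + (-87 + 0)) - 18329 = (142 - 87) - 18329 = 55 - 18329 = -18274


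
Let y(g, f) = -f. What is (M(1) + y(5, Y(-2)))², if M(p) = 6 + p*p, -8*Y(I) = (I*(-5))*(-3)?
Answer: 169/16 ≈ 10.563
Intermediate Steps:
Y(I) = -15*I/8 (Y(I) = -I*(-5)*(-3)/8 = -(-5*I)*(-3)/8 = -15*I/8)
M(p) = 6 + p²
(M(1) + y(5, Y(-2)))² = ((6 + 1²) - (-15)*(-2)/8)² = ((6 + 1) - 1*15/4)² = (7 - 15/4)² = (13/4)² = 169/16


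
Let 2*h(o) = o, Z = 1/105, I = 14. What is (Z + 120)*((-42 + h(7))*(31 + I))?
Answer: -415833/2 ≈ -2.0792e+5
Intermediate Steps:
Z = 1/105 ≈ 0.0095238
h(o) = o/2
(Z + 120)*((-42 + h(7))*(31 + I)) = (1/105 + 120)*((-42 + (½)*7)*(31 + 14)) = 12601*((-42 + 7/2)*45)/105 = 12601*(-77/2*45)/105 = (12601/105)*(-3465/2) = -415833/2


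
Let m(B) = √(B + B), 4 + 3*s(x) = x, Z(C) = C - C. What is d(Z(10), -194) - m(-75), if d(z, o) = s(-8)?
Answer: -4 - 5*I*√6 ≈ -4.0 - 12.247*I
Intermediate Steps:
Z(C) = 0
s(x) = -4/3 + x/3
m(B) = √2*√B (m(B) = √(2*B) = √2*√B)
d(z, o) = -4 (d(z, o) = -4/3 + (⅓)*(-8) = -4/3 - 8/3 = -4)
d(Z(10), -194) - m(-75) = -4 - √2*√(-75) = -4 - √2*5*I*√3 = -4 - 5*I*√6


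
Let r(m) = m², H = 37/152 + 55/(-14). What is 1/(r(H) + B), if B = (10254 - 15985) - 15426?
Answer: -1132096/23936380831 ≈ -4.7296e-5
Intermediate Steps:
H = -3921/1064 (H = 37*(1/152) + 55*(-1/14) = 37/152 - 55/14 = -3921/1064 ≈ -3.6852)
B = -21157 (B = -5731 - 15426 = -21157)
1/(r(H) + B) = 1/((-3921/1064)² - 21157) = 1/(15374241/1132096 - 21157) = 1/(-23936380831/1132096) = -1132096/23936380831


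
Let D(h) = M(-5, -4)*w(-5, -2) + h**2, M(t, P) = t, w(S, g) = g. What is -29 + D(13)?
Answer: 150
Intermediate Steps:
D(h) = 10 + h**2 (D(h) = -5*(-2) + h**2 = 10 + h**2)
-29 + D(13) = -29 + (10 + 13**2) = -29 + (10 + 169) = -29 + 179 = 150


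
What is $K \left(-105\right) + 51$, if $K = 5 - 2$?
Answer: $-264$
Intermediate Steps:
$K = 3$ ($K = 5 - 2 = 3$)
$K \left(-105\right) + 51 = 3 \left(-105\right) + 51 = -315 + 51 = -264$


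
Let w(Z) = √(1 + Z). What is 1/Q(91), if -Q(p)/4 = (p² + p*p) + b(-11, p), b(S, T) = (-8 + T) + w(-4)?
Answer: I/(4*(√3 - 16645*I)) ≈ -1.502e-5 + 1.5629e-9*I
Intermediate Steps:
b(S, T) = -8 + T + I*√3 (b(S, T) = (-8 + T) + √(1 - 4) = (-8 + T) + √(-3) = (-8 + T) + I*√3 = -8 + T + I*√3)
Q(p) = 32 - 8*p² - 4*p - 4*I*√3 (Q(p) = -4*((p² + p*p) + (-8 + p + I*√3)) = -4*((p² + p²) + (-8 + p + I*√3)) = -4*(2*p² + (-8 + p + I*√3)) = -4*(-8 + p + 2*p² + I*√3) = 32 - 8*p² - 4*p - 4*I*√3)
1/Q(91) = 1/(32 - 8*91² - 4*91 - 4*I*√3) = 1/(32 - 8*8281 - 364 - 4*I*√3) = 1/(32 - 66248 - 364 - 4*I*√3) = 1/(-66580 - 4*I*√3)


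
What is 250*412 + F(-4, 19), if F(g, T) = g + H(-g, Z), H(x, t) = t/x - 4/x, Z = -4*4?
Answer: 102991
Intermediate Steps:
Z = -16
H(x, t) = -4/x + t/x
F(g, T) = g + 20/g (F(g, T) = g + (-4 - 16)/((-g)) = g - 1/g*(-20) = g + 20/g)
250*412 + F(-4, 19) = 250*412 + (-4 + 20/(-4)) = 103000 + (-4 + 20*(-1/4)) = 103000 + (-4 - 5) = 103000 - 9 = 102991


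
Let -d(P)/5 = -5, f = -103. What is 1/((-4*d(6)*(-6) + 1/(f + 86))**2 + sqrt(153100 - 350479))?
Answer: 4294523527/1545727696784380 - 250563*I*sqrt(21931)/10820093877490660 ≈ 2.7783e-6 - 3.4294e-9*I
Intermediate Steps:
d(P) = 25 (d(P) = -5*(-5) = 25)
1/((-4*d(6)*(-6) + 1/(f + 86))**2 + sqrt(153100 - 350479)) = 1/((-4*25*(-6) + 1/(-103 + 86))**2 + sqrt(153100 - 350479)) = 1/((-100*(-6) + 1/(-17))**2 + sqrt(-197379)) = 1/((600 - 1/17)**2 + 3*I*sqrt(21931)) = 1/((10199/17)**2 + 3*I*sqrt(21931)) = 1/(104019601/289 + 3*I*sqrt(21931))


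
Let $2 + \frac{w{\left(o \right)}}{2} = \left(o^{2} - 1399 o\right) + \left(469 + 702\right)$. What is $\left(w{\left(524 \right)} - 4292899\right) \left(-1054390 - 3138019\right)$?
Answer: $21832225604449$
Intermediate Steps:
$w{\left(o \right)} = 2338 - 2798 o + 2 o^{2}$ ($w{\left(o \right)} = -4 + 2 \left(\left(o^{2} - 1399 o\right) + \left(469 + 702\right)\right) = -4 + 2 \left(\left(o^{2} - 1399 o\right) + 1171\right) = -4 + 2 \left(1171 + o^{2} - 1399 o\right) = -4 + \left(2342 - 2798 o + 2 o^{2}\right) = 2338 - 2798 o + 2 o^{2}$)
$\left(w{\left(524 \right)} - 4292899\right) \left(-1054390 - 3138019\right) = \left(\left(2338 - 1466152 + 2 \cdot 524^{2}\right) - 4292899\right) \left(-1054390 - 3138019\right) = \left(\left(2338 - 1466152 + 2 \cdot 274576\right) - 4292899\right) \left(-4192409\right) = \left(\left(2338 - 1466152 + 549152\right) - 4292899\right) \left(-4192409\right) = \left(-914662 - 4292899\right) \left(-4192409\right) = \left(-5207561\right) \left(-4192409\right) = 21832225604449$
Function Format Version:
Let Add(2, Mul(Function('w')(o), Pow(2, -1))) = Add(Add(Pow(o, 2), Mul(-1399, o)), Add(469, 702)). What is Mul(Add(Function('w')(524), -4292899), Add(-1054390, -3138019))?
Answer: 21832225604449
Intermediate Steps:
Function('w')(o) = Add(2338, Mul(-2798, o), Mul(2, Pow(o, 2))) (Function('w')(o) = Add(-4, Mul(2, Add(Add(Pow(o, 2), Mul(-1399, o)), Add(469, 702)))) = Add(-4, Mul(2, Add(Add(Pow(o, 2), Mul(-1399, o)), 1171))) = Add(-4, Mul(2, Add(1171, Pow(o, 2), Mul(-1399, o)))) = Add(-4, Add(2342, Mul(-2798, o), Mul(2, Pow(o, 2)))) = Add(2338, Mul(-2798, o), Mul(2, Pow(o, 2))))
Mul(Add(Function('w')(524), -4292899), Add(-1054390, -3138019)) = Mul(Add(Add(2338, Mul(-2798, 524), Mul(2, Pow(524, 2))), -4292899), Add(-1054390, -3138019)) = Mul(Add(Add(2338, -1466152, Mul(2, 274576)), -4292899), -4192409) = Mul(Add(Add(2338, -1466152, 549152), -4292899), -4192409) = Mul(Add(-914662, -4292899), -4192409) = Mul(-5207561, -4192409) = 21832225604449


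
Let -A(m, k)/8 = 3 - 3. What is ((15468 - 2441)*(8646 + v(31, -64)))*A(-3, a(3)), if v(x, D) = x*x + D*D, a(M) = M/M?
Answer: 0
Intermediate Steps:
a(M) = 1
A(m, k) = 0 (A(m, k) = -8*(3 - 3) = -8*0 = 0)
v(x, D) = D² + x² (v(x, D) = x² + D² = D² + x²)
((15468 - 2441)*(8646 + v(31, -64)))*A(-3, a(3)) = ((15468 - 2441)*(8646 + ((-64)² + 31²)))*0 = (13027*(8646 + (4096 + 961)))*0 = (13027*(8646 + 5057))*0 = (13027*13703)*0 = 178508981*0 = 0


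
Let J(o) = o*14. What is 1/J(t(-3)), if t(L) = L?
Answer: -1/42 ≈ -0.023810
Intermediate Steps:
J(o) = 14*o
1/J(t(-3)) = 1/(14*(-3)) = 1/(-42) = -1/42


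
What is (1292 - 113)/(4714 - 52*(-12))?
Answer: 1179/5338 ≈ 0.22087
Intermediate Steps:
(1292 - 113)/(4714 - 52*(-12)) = 1179/(4714 + 624) = 1179/5338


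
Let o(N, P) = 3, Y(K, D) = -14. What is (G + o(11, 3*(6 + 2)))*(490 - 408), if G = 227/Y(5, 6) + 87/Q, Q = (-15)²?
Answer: -552229/525 ≈ -1051.9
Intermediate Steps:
Q = 225
G = -16619/1050 (G = 227/(-14) + 87/225 = 227*(-1/14) + 87*(1/225) = -227/14 + 29/75 = -16619/1050 ≈ -15.828)
(G + o(11, 3*(6 + 2)))*(490 - 408) = (-16619/1050 + 3)*(490 - 408) = -13469/1050*82 = -552229/525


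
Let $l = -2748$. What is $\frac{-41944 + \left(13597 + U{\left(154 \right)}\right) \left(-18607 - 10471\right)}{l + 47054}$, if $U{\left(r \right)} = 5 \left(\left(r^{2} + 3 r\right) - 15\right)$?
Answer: $- \frac{1954237040}{22153} \approx -88216.0$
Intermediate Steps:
$U{\left(r \right)} = -75 + 5 r^{2} + 15 r$ ($U{\left(r \right)} = 5 \left(-15 + r^{2} + 3 r\right) = -75 + 5 r^{2} + 15 r$)
$\frac{-41944 + \left(13597 + U{\left(154 \right)}\right) \left(-18607 - 10471\right)}{l + 47054} = \frac{-41944 + \left(13597 + \left(-75 + 5 \cdot 154^{2} + 15 \cdot 154\right)\right) \left(-18607 - 10471\right)}{-2748 + 47054} = \frac{-41944 + \left(13597 + \left(-75 + 5 \cdot 23716 + 2310\right)\right) \left(-29078\right)}{44306} = \left(-41944 + \left(13597 + \left(-75 + 118580 + 2310\right)\right) \left(-29078\right)\right) \frac{1}{44306} = \left(-41944 + \left(13597 + 120815\right) \left(-29078\right)\right) \frac{1}{44306} = \left(-41944 + 134412 \left(-29078\right)\right) \frac{1}{44306} = \left(-41944 - 3908432136\right) \frac{1}{44306} = \left(-3908474080\right) \frac{1}{44306} = - \frac{1954237040}{22153}$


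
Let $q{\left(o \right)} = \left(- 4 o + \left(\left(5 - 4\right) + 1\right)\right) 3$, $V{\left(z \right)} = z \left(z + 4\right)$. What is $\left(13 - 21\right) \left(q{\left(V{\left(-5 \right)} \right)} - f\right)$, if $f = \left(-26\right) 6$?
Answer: $-816$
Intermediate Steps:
$V{\left(z \right)} = z \left(4 + z\right)$
$f = -156$
$q{\left(o \right)} = 6 - 12 o$ ($q{\left(o \right)} = \left(- 4 o + \left(1 + 1\right)\right) 3 = \left(- 4 o + 2\right) 3 = \left(2 - 4 o\right) 3 = 6 - 12 o$)
$\left(13 - 21\right) \left(q{\left(V{\left(-5 \right)} \right)} - f\right) = \left(13 - 21\right) \left(\left(6 - 12 \left(- 5 \left(4 - 5\right)\right)\right) - -156\right) = - 8 \left(\left(6 - 12 \left(\left(-5\right) \left(-1\right)\right)\right) + 156\right) = - 8 \left(\left(6 - 60\right) + 156\right) = - 8 \left(-54 + 156\right) = \left(-8\right) 102 = -816$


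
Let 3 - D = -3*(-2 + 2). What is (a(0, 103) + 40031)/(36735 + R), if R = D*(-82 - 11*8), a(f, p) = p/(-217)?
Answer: 8686624/7860825 ≈ 1.1051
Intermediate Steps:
D = 3 (D = 3 - (-3)*(-2 + 2) = 3 - (-3)*0 = 3 - 1*0 = 3 + 0 = 3)
a(f, p) = -p/217 (a(f, p) = p*(-1/217) = -p/217)
R = -510 (R = 3*(-82 - 11*8) = 3*(-82 - 88) = 3*(-170) = -510)
(a(0, 103) + 40031)/(36735 + R) = (-1/217*103 + 40031)/(36735 - 510) = (-103/217 + 40031)/36225 = (8686624/217)*(1/36225) = 8686624/7860825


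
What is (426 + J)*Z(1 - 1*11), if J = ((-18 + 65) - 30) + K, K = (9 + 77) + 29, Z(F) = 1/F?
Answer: -279/5 ≈ -55.800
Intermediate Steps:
K = 115 (K = 86 + 29 = 115)
J = 132 (J = ((-18 + 65) - 30) + 115 = (47 - 30) + 115 = 17 + 115 = 132)
(426 + J)*Z(1 - 1*11) = (426 + 132)/(1 - 1*11) = 558/(1 - 11) = 558/(-10) = 558*(-⅒) = -279/5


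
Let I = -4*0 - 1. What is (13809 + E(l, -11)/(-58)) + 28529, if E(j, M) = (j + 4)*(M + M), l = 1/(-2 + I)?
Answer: 3683527/87 ≈ 42339.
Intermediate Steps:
I = -1 (I = 0 - 1 = -1)
l = -1/3 (l = 1/(-2 - 1) = 1/(-3) = -1/3 ≈ -0.33333)
E(j, M) = 2*M*(4 + j) (E(j, M) = (4 + j)*(2*M) = 2*M*(4 + j))
(13809 + E(l, -11)/(-58)) + 28529 = (13809 + (2*(-11)*(4 - 1/3))/(-58)) + 28529 = (13809 - (-11)*11/(29*3)) + 28529 = (13809 - 1/58*(-242/3)) + 28529 = (13809 + 121/87) + 28529 = 1201504/87 + 28529 = 3683527/87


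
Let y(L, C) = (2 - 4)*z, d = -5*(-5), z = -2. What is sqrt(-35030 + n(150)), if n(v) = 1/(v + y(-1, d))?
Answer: I*sqrt(830771326)/154 ≈ 187.16*I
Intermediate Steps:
d = 25
y(L, C) = 4 (y(L, C) = (2 - 4)*(-2) = -2*(-2) = 4)
n(v) = 1/(4 + v) (n(v) = 1/(v + 4) = 1/(4 + v))
sqrt(-35030 + n(150)) = sqrt(-35030 + 1/(4 + 150)) = sqrt(-35030 + 1/154) = sqrt(-5394619/154) = I*sqrt(830771326)/154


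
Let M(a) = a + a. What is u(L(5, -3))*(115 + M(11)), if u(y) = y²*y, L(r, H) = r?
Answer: 17125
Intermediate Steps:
u(y) = y³
M(a) = 2*a
u(L(5, -3))*(115 + M(11)) = 5³*(115 + 2*11) = 125*(115 + 22) = 125*137 = 17125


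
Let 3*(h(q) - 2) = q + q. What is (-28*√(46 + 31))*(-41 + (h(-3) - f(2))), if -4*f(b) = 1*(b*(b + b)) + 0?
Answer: 1092*√77 ≈ 9582.3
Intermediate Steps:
h(q) = 2 + 2*q/3 (h(q) = 2 + (q + q)/3 = 2 + (2*q)/3 = 2 + 2*q/3)
f(b) = -b²/2 (f(b) = -(1*(b*(b + b)) + 0)/4 = -(1*(b*(2*b)) + 0)/4 = -(1*(2*b²) + 0)/4 = -(2*b² + 0)/4 = -b²/2)
(-28*√(46 + 31))*(-41 + (h(-3) - f(2))) = (-28*√(46 + 31))*(-41 + ((2 + (⅔)*(-3)) - (-1)*2²/2)) = (-28*√77)*(-41 + ((2 - 2) - (-1)*4/2)) = (-28*√77)*(-41 + (0 - 1*(-2))) = (-28*√77)*(-41 + (0 + 2)) = (-28*√77)*(-41 + 2) = -28*√77*(-39) = 1092*√77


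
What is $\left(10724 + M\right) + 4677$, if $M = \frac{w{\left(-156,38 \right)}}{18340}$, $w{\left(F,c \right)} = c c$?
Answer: $\frac{70613946}{4585} \approx 15401.0$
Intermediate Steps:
$w{\left(F,c \right)} = c^{2}$
$M = \frac{361}{4585}$ ($M = \frac{38^{2}}{18340} = 1444 \cdot \frac{1}{18340} = \frac{361}{4585} \approx 0.078735$)
$\left(10724 + M\right) + 4677 = \left(10724 + \frac{361}{4585}\right) + 4677 = \frac{49169901}{4585} + 4677 = \frac{70613946}{4585}$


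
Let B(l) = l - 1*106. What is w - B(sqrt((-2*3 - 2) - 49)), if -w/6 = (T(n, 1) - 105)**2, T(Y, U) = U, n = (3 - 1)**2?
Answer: -64790 - I*sqrt(57) ≈ -64790.0 - 7.5498*I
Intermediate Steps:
n = 4 (n = 2**2 = 4)
w = -64896 (w = -6*(1 - 105)**2 = -6*(-104)**2 = -6*10816 = -64896)
B(l) = -106 + l (B(l) = l - 106 = -106 + l)
w - B(sqrt((-2*3 - 2) - 49)) = -64896 - (-106 + sqrt((-2*3 - 2) - 49)) = -64896 - (-106 + sqrt((-6 - 2) - 49)) = -64896 - (-106 + sqrt(-8 - 49)) = -64896 - (-106 + sqrt(-57)) = -64896 - (-106 + I*sqrt(57)) = -64896 + (106 - I*sqrt(57)) = -64790 - I*sqrt(57)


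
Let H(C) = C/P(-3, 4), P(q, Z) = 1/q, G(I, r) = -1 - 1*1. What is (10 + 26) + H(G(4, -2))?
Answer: 42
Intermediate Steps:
G(I, r) = -2 (G(I, r) = -1 - 1 = -2)
H(C) = -3*C (H(C) = C/(1/(-3)) = C/(-⅓) = C*(-3) = -3*C)
(10 + 26) + H(G(4, -2)) = (10 + 26) - 3*(-2) = 36 + 6 = 42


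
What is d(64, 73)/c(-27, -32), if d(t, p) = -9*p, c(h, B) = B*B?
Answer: -657/1024 ≈ -0.64160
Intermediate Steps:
c(h, B) = B²
d(64, 73)/c(-27, -32) = (-9*73)/((-32)²) = -657/1024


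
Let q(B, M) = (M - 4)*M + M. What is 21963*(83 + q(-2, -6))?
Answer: 3008931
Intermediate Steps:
q(B, M) = M + M*(-4 + M) (q(B, M) = (-4 + M)*M + M = M*(-4 + M) + M = M + M*(-4 + M))
21963*(83 + q(-2, -6)) = 21963*(83 - 6*(-3 - 6)) = 21963*(83 - 6*(-9)) = 21963*(83 + 54) = 21963*137 = 3008931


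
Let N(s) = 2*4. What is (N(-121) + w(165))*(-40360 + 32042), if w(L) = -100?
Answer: 765256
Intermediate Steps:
N(s) = 8
(N(-121) + w(165))*(-40360 + 32042) = (8 - 100)*(-40360 + 32042) = -92*(-8318) = 765256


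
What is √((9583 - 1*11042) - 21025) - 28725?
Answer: -28725 + 2*I*√5621 ≈ -28725.0 + 149.95*I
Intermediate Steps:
√((9583 - 1*11042) - 21025) - 28725 = √((9583 - 11042) - 21025) - 28725 = √(-1459 - 21025) - 28725 = √(-22484) - 28725 = 2*I*√5621 - 28725 = -28725 + 2*I*√5621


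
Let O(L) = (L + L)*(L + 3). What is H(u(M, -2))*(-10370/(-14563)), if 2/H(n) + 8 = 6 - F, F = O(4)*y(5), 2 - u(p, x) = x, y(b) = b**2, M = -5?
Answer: -10370/10208663 ≈ -0.0010158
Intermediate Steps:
u(p, x) = 2 - x
O(L) = 2*L*(3 + L) (O(L) = (2*L)*(3 + L) = 2*L*(3 + L))
F = 1400 (F = (2*4*(3 + 4))*5**2 = (2*4*7)*25 = 56*25 = 1400)
H(n) = -1/701 (H(n) = 2/(-8 + (6 - 1*1400)) = 2/(-8 + (6 - 1400)) = 2/(-8 - 1394) = 2/(-1402) = 2*(-1/1402) = -1/701)
H(u(M, -2))*(-10370/(-14563)) = -(-10370)/(701*(-14563)) = -(-10370)*(-1)/(701*14563) = -1/701*10370/14563 = -10370/10208663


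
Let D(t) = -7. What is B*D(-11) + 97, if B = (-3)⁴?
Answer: -470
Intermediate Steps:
B = 81
B*D(-11) + 97 = 81*(-7) + 97 = -567 + 97 = -470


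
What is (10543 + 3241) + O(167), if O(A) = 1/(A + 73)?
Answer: 3308161/240 ≈ 13784.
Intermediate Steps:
O(A) = 1/(73 + A)
(10543 + 3241) + O(167) = (10543 + 3241) + 1/(73 + 167) = 13784 + 1/240 = 3308161/240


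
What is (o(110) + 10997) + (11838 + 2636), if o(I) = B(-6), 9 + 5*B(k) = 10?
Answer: 127356/5 ≈ 25471.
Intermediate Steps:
B(k) = ⅕ (B(k) = -9/5 + (⅕)*10 = -9/5 + 2 = ⅕)
o(I) = ⅕
(o(110) + 10997) + (11838 + 2636) = (⅕ + 10997) + (11838 + 2636) = 54986/5 + 14474 = 127356/5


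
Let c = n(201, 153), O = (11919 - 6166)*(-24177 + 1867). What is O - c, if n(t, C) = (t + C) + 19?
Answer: -128349803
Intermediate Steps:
n(t, C) = 19 + C + t (n(t, C) = (C + t) + 19 = 19 + C + t)
O = -128349430 (O = 5753*(-22310) = -128349430)
c = 373 (c = 19 + 153 + 201 = 373)
O - c = -128349430 - 1*373 = -128349430 - 373 = -128349803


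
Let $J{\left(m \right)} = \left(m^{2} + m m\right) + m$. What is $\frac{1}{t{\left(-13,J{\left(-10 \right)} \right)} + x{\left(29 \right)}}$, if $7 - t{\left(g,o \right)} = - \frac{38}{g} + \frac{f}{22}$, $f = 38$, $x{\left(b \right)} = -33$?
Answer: $- \frac{143}{4383} \approx -0.032626$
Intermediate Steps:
$J{\left(m \right)} = m + 2 m^{2}$ ($J{\left(m \right)} = \left(m^{2} + m^{2}\right) + m = 2 m^{2} + m = m + 2 m^{2}$)
$t{\left(g,o \right)} = \frac{58}{11} + \frac{38}{g}$ ($t{\left(g,o \right)} = 7 - \left(- \frac{38}{g} + \frac{38}{22}\right) = 7 - \left(- \frac{38}{g} + 38 \cdot \frac{1}{22}\right) = 7 - \left(- \frac{38}{g} + \frac{19}{11}\right) = 7 - \left(\frac{19}{11} - \frac{38}{g}\right) = \frac{58}{11} + \frac{38}{g}$)
$\frac{1}{t{\left(-13,J{\left(-10 \right)} \right)} + x{\left(29 \right)}} = \frac{1}{\left(\frac{58}{11} + \frac{38}{-13}\right) - 33} = \frac{1}{\left(\frac{58}{11} + 38 \left(- \frac{1}{13}\right)\right) - 33} = \frac{1}{\left(\frac{58}{11} - \frac{38}{13}\right) - 33} = \frac{1}{\frac{336}{143} - 33} = \frac{1}{- \frac{4383}{143}} = - \frac{143}{4383}$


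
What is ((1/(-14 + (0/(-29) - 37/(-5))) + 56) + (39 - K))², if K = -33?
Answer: 17799961/1089 ≈ 16345.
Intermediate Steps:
((1/(-14 + (0/(-29) - 37/(-5))) + 56) + (39 - K))² = ((1/(-14 + (0/(-29) - 37/(-5))) + 56) + (39 - 1*(-33)))² = ((1/(-14 + (0*(-1/29) - 37*(-⅕))) + 56) + (39 + 33))² = ((1/(-14 + (0 + 37/5)) + 56) + 72)² = ((1/(-14 + 37/5) + 56) + 72)² = ((1/(-33/5) + 56) + 72)² = ((-5/33 + 56) + 72)² = (1843/33 + 72)² = (4219/33)² = 17799961/1089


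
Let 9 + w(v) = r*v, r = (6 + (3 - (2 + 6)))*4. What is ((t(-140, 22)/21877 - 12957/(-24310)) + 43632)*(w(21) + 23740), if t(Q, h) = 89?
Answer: 10047802459574327/9669634 ≈ 1.0391e+9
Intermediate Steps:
r = 4 (r = (6 + (3 - 1*8))*4 = (6 + (3 - 8))*4 = (6 - 5)*4 = 1*4 = 4)
w(v) = -9 + 4*v
((t(-140, 22)/21877 - 12957/(-24310)) + 43632)*(w(21) + 23740) = ((89/21877 - 12957/(-24310)) + 43632)*((-9 + 4*21) + 23740) = ((89*(1/21877) - 12957*(-1/24310)) + 43632)*((-9 + 84) + 23740) = ((89/21877 + 12957/24310) + 43632)*(75 + 23740) = (285623879/531829870 + 43632)*23815 = (23205086511719/531829870)*23815 = 10047802459574327/9669634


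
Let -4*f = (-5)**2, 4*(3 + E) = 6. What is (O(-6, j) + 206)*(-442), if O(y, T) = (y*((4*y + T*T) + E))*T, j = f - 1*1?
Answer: -9782123/16 ≈ -6.1138e+5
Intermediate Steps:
E = -3/2 (E = -3 + (1/4)*6 = -3 + 3/2 = -3/2 ≈ -1.5000)
f = -25/4 (f = -1/4*(-5)**2 = -1/4*25 = -25/4 ≈ -6.2500)
j = -29/4 (j = -25/4 - 1*1 = -25/4 - 1 = -29/4 ≈ -7.2500)
O(y, T) = T*y*(-3/2 + T**2 + 4*y) (O(y, T) = (y*((4*y + T*T) - 3/2))*T = (y*((4*y + T**2) - 3/2))*T = (y*((T**2 + 4*y) - 3/2))*T = (y*(-3/2 + T**2 + 4*y))*T = T*y*(-3/2 + T**2 + 4*y))
(O(-6, j) + 206)*(-442) = ((1/2)*(-29/4)*(-6)*(-3 + 2*(-29/4)**2 + 8*(-6)) + 206)*(-442) = ((1/2)*(-29/4)*(-6)*(-3 + 2*(841/16) - 48) + 206)*(-442) = ((1/2)*(-29/4)*(-6)*(-3 + 841/8 - 48) + 206)*(-442) = ((1/2)*(-29/4)*(-6)*(433/8) + 206)*(-442) = (37671/32 + 206)*(-442) = (44263/32)*(-442) = -9782123/16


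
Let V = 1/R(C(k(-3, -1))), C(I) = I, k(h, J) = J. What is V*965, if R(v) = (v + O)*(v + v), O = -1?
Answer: 965/4 ≈ 241.25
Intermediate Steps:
R(v) = 2*v*(-1 + v) (R(v) = (v - 1)*(v + v) = (-1 + v)*(2*v) = 2*v*(-1 + v))
V = ¼ (V = 1/(2*(-1)*(-1 - 1)) = 1/(2*(-1)*(-2)) = 1/4 = ¼ ≈ 0.25000)
V*965 = (¼)*965 = 965/4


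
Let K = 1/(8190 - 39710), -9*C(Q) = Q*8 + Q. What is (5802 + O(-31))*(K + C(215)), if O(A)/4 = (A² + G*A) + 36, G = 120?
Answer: 3449391709/3152 ≈ 1.0944e+6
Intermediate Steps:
O(A) = 144 + 4*A² + 480*A (O(A) = 4*((A² + 120*A) + 36) = 4*(36 + A² + 120*A) = 144 + 4*A² + 480*A)
C(Q) = -Q (C(Q) = -(Q*8 + Q)/9 = -(8*Q + Q)/9 = -Q)
K = -1/31520 (K = 1/(-31520) = -1/31520 ≈ -3.1726e-5)
(5802 + O(-31))*(K + C(215)) = (5802 + (144 + 4*(-31)² + 480*(-31)))*(-1/31520 - 1*215) = (5802 + (144 + 4*961 - 14880))*(-1/31520 - 215) = (5802 + (144 + 3844 - 14880))*(-6776801/31520) = (5802 - 10892)*(-6776801/31520) = -5090*(-6776801/31520) = 3449391709/3152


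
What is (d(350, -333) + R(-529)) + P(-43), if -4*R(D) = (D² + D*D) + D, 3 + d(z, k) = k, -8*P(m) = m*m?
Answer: -1122843/8 ≈ -1.4036e+5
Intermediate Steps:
P(m) = -m²/8 (P(m) = -m*m/8 = -m²/8)
d(z, k) = -3 + k
R(D) = -D²/2 - D/4 (R(D) = -((D² + D*D) + D)/4 = -((D² + D²) + D)/4 = -(2*D² + D)/4 = -(D + 2*D²)/4 = -D²/2 - D/4)
(d(350, -333) + R(-529)) + P(-43) = ((-3 - 333) - ¼*(-529)*(1 + 2*(-529))) - ⅛*(-43)² = (-336 - ¼*(-529)*(1 - 1058)) - ⅛*1849 = (-336 - ¼*(-529)*(-1057)) - 1849/8 = (-336 - 559153/4) - 1849/8 = -560497/4 - 1849/8 = -1122843/8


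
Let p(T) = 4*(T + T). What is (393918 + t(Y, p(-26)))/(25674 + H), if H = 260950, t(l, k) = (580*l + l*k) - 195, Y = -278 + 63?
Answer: 313743/286624 ≈ 1.0946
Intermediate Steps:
p(T) = 8*T (p(T) = 4*(2*T) = 8*T)
Y = -215
t(l, k) = -195 + 580*l + k*l (t(l, k) = (580*l + k*l) - 195 = -195 + 580*l + k*l)
(393918 + t(Y, p(-26)))/(25674 + H) = (393918 + (-195 + 580*(-215) + (8*(-26))*(-215)))/(25674 + 260950) = (393918 + (-195 - 124700 - 208*(-215)))/286624 = (393918 + (-195 - 124700 + 44720))*(1/286624) = (393918 - 80175)*(1/286624) = 313743*(1/286624) = 313743/286624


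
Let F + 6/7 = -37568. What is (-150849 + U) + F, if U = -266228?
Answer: -3182521/7 ≈ -4.5465e+5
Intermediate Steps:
F = -262982/7 (F = -6/7 - 37568 = -262982/7 ≈ -37569.)
(-150849 + U) + F = (-150849 - 266228) - 262982/7 = -417077 - 262982/7 = -3182521/7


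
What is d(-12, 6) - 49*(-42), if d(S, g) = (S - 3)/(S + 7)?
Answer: 2061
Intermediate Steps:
d(S, g) = (-3 + S)/(7 + S)
d(-12, 6) - 49*(-42) = (-3 - 12)/(7 - 12) - 49*(-42) = -15/(-5) + 2058 = -⅕*(-15) + 2058 = 3 + 2058 = 2061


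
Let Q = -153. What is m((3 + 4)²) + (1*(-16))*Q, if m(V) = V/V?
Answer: 2449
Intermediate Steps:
m(V) = 1
m((3 + 4)²) + (1*(-16))*Q = 1 + (1*(-16))*(-153) = 1 - 16*(-153) = 1 + 2448 = 2449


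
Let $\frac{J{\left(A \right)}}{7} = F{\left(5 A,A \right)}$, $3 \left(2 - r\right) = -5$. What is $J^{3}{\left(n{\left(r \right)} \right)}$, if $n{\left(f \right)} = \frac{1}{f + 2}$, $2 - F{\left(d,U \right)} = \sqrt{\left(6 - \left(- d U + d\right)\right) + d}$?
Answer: $\frac{4454198}{289} - \frac{1799721 \sqrt{1779}}{4913} \approx -38.187$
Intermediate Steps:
$r = \frac{11}{3}$ ($r = 2 - - \frac{5}{3} = 2 + \frac{5}{3} = \frac{11}{3} \approx 3.6667$)
$F{\left(d,U \right)} = 2 - \sqrt{6 + U d}$ ($F{\left(d,U \right)} = 2 - \sqrt{\left(6 - \left(- d U + d\right)\right) + d} = 2 - \sqrt{\left(6 - \left(- U d + d\right)\right) + d} = 2 - \sqrt{\left(6 - \left(d - U d\right)\right) + d} = 2 - \sqrt{\left(6 + \left(- d + U d\right)\right) + d} = 2 - \sqrt{\left(6 - d + U d\right) + d} = 2 - \sqrt{6 + U d}$)
$n{\left(f \right)} = \frac{1}{2 + f}$
$J{\left(A \right)} = 14 - 7 \sqrt{6 + 5 A^{2}}$ ($J{\left(A \right)} = 7 \left(2 - \sqrt{6 + A 5 A}\right) = 7 \left(2 - \sqrt{6 + 5 A^{2}}\right) = 14 - 7 \sqrt{6 + 5 A^{2}}$)
$J^{3}{\left(n{\left(r \right)} \right)} = \left(14 - 7 \sqrt{6 + 5 \left(\frac{1}{2 + \frac{11}{3}}\right)^{2}}\right)^{3} = \left(14 - 7 \sqrt{6 + 5 \left(\frac{1}{\frac{17}{3}}\right)^{2}}\right)^{3} = \left(14 - 7 \sqrt{6 + 5 \left(\frac{3}{17}\right)^{2}}\right)^{3} = \left(14 - 7 \sqrt{6 + 5 \cdot \frac{9}{289}}\right)^{3} = \left(14 - 7 \sqrt{6 + \frac{45}{289}}\right)^{3} = \left(14 - 7 \sqrt{\frac{1779}{289}}\right)^{3} = \left(14 - 7 \frac{\sqrt{1779}}{17}\right)^{3} = \left(14 - \frac{7 \sqrt{1779}}{17}\right)^{3}$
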